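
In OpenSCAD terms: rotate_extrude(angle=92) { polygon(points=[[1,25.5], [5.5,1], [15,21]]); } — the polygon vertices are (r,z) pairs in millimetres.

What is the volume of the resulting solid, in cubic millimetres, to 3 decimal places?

Profile (r,z), 3 vertices: (1,25.5) (5.5,1) (15,21)
edge 0: (1,25.5)→(5.5,1)  cross = 1·1 − 5.5·25.5 = -139.2500; (r_i+r_j)·cross = 6.5·-139.2500 = -905.1250
edge 1: (5.5,1)→(15,21)  cross = 5.5·21 − 15·1 = 100.5000; (r_i+r_j)·cross = 20.5·100.5000 = 2060.2500
edge 2: (15,21)→(1,25.5)  cross = 15·25.5 − 1·21 = 361.5000; (r_i+r_j)·cross = 16·361.5000 = 5784.0000
Σcross = 322.7500 → A = |Σcross|/2 = 161.3750 mm²
Σ(r_i+r_j)·cross = 6939.1250 → first moment M = |Σ|/6 = 1156.5208
R_c = M/A = 1156.5208/161.3750 = 7.1667 mm
θ = 92° = 1.605703 rad
V = θ·R_c·A = 1.605703·7.1667·161.3750 = 1857.029 mm³

Volume = 1857.029 mm³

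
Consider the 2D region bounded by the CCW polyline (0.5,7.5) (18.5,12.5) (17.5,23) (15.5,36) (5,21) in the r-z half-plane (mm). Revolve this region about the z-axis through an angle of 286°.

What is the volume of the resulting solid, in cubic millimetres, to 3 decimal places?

Volume = 14211.412 mm³

Profile (r,z), 5 vertices: (0.5,7.5) (18.5,12.5) (17.5,23) (15.5,36) (5,21)
edge 0: (0.5,7.5)→(18.5,12.5)  cross = 0.5·12.5 − 18.5·7.5 = -132.5000; (r_i+r_j)·cross = 19·-132.5000 = -2517.5000
edge 1: (18.5,12.5)→(17.5,23)  cross = 18.5·23 − 17.5·12.5 = 206.7500; (r_i+r_j)·cross = 36·206.7500 = 7443.0000
edge 2: (17.5,23)→(15.5,36)  cross = 17.5·36 − 15.5·23 = 273.5000; (r_i+r_j)·cross = 33·273.5000 = 9025.5000
edge 3: (15.5,36)→(5,21)  cross = 15.5·21 − 5·36 = 145.5000; (r_i+r_j)·cross = 20.5·145.5000 = 2982.7500
edge 4: (5,21)→(0.5,7.5)  cross = 5·7.5 − 0.5·21 = 27.0000; (r_i+r_j)·cross = 5.5·27.0000 = 148.5000
Σcross = 520.2500 → A = |Σcross|/2 = 260.1250 mm²
Σ(r_i+r_j)·cross = 17082.2500 → first moment M = |Σ|/6 = 2847.0417
R_c = M/A = 2847.0417/260.1250 = 10.9449 mm
θ = 286° = 4.991642 rad
V = θ·R_c·A = 4.991642·10.9449·260.1250 = 14211.412 mm³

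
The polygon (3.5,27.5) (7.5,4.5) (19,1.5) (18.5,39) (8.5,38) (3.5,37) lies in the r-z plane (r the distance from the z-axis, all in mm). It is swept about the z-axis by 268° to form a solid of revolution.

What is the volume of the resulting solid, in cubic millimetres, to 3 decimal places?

Profile (r,z), 6 vertices: (3.5,27.5) (7.5,4.5) (19,1.5) (18.5,39) (8.5,38) (3.5,37)
edge 0: (3.5,27.5)→(7.5,4.5)  cross = 3.5·4.5 − 7.5·27.5 = -190.5000; (r_i+r_j)·cross = 11·-190.5000 = -2095.5000
edge 1: (7.5,4.5)→(19,1.5)  cross = 7.5·1.5 − 19·4.5 = -74.2500; (r_i+r_j)·cross = 26.5·-74.2500 = -1967.6250
edge 2: (19,1.5)→(18.5,39)  cross = 19·39 − 18.5·1.5 = 713.2500; (r_i+r_j)·cross = 37.5·713.2500 = 26746.8750
edge 3: (18.5,39)→(8.5,38)  cross = 18.5·38 − 8.5·39 = 371.5000; (r_i+r_j)·cross = 27·371.5000 = 10030.5000
edge 4: (8.5,38)→(3.5,37)  cross = 8.5·37 − 3.5·38 = 181.5000; (r_i+r_j)·cross = 12·181.5000 = 2178.0000
edge 5: (3.5,37)→(3.5,27.5)  cross = 3.5·27.5 − 3.5·37 = -33.2500; (r_i+r_j)·cross = 7·-33.2500 = -232.7500
Σcross = 968.2500 → A = |Σcross|/2 = 484.1250 mm²
Σ(r_i+r_j)·cross = 34659.5000 → first moment M = |Σ|/6 = 5776.5833
R_c = M/A = 5776.5833/484.1250 = 11.9320 mm
θ = 268° = 4.677482 rad
V = θ·R_c·A = 4.677482·11.9320·484.1250 = 27019.867 mm³

Volume = 27019.867 mm³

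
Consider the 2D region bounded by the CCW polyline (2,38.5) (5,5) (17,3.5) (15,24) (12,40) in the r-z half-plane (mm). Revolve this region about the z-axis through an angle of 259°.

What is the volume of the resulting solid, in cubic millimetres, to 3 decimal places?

Volume = 16865.246 mm³

Profile (r,z), 5 vertices: (2,38.5) (5,5) (17,3.5) (15,24) (12,40)
edge 0: (2,38.5)→(5,5)  cross = 2·5 − 5·38.5 = -182.5000; (r_i+r_j)·cross = 7·-182.5000 = -1277.5000
edge 1: (5,5)→(17,3.5)  cross = 5·3.5 − 17·5 = -67.5000; (r_i+r_j)·cross = 22·-67.5000 = -1485.0000
edge 2: (17,3.5)→(15,24)  cross = 17·24 − 15·3.5 = 355.5000; (r_i+r_j)·cross = 32·355.5000 = 11376.0000
edge 3: (15,24)→(12,40)  cross = 15·40 − 12·24 = 312.0000; (r_i+r_j)·cross = 27·312.0000 = 8424.0000
edge 4: (12,40)→(2,38.5)  cross = 12·38.5 − 2·40 = 382.0000; (r_i+r_j)·cross = 14·382.0000 = 5348.0000
Σcross = 799.5000 → A = |Σcross|/2 = 399.7500 mm²
Σ(r_i+r_j)·cross = 22385.5000 → first moment M = |Σ|/6 = 3730.9167
R_c = M/A = 3730.9167/399.7500 = 9.3331 mm
θ = 259° = 4.520403 rad
V = θ·R_c·A = 4.520403·9.3331·399.7500 = 16865.246 mm³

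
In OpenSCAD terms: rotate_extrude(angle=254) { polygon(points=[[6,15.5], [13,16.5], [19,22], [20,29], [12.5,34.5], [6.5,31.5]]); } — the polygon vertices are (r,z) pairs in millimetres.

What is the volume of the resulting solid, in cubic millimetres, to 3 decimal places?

Volume = 10538.027 mm³

Profile (r,z), 6 vertices: (6,15.5) (13,16.5) (19,22) (20,29) (12.5,34.5) (6.5,31.5)
edge 0: (6,15.5)→(13,16.5)  cross = 6·16.5 − 13·15.5 = -102.5000; (r_i+r_j)·cross = 19·-102.5000 = -1947.5000
edge 1: (13,16.5)→(19,22)  cross = 13·22 − 19·16.5 = -27.5000; (r_i+r_j)·cross = 32·-27.5000 = -880.0000
edge 2: (19,22)→(20,29)  cross = 19·29 − 20·22 = 111.0000; (r_i+r_j)·cross = 39·111.0000 = 4329.0000
edge 3: (20,29)→(12.5,34.5)  cross = 20·34.5 − 12.5·29 = 327.5000; (r_i+r_j)·cross = 32.5·327.5000 = 10643.7500
edge 4: (12.5,34.5)→(6.5,31.5)  cross = 12.5·31.5 − 6.5·34.5 = 169.5000; (r_i+r_j)·cross = 19·169.5000 = 3220.5000
edge 5: (6.5,31.5)→(6,15.5)  cross = 6.5·15.5 − 6·31.5 = -88.2500; (r_i+r_j)·cross = 12.5·-88.2500 = -1103.1250
Σcross = 389.7500 → A = |Σcross|/2 = 194.8750 mm²
Σ(r_i+r_j)·cross = 14262.6250 → first moment M = |Σ|/6 = 2377.1042
R_c = M/A = 2377.1042/194.8750 = 12.1981 mm
θ = 254° = 4.433136 rad
V = θ·R_c·A = 4.433136·12.1981·194.8750 = 10538.027 mm³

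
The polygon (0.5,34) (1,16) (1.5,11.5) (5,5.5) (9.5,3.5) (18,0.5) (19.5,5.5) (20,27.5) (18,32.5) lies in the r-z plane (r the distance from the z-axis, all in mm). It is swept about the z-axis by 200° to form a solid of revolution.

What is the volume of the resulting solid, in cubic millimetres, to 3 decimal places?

Profile (r,z), 9 vertices: (0.5,34) (1,16) (1.5,11.5) (5,5.5) (9.5,3.5) (18,0.5) (19.5,5.5) (20,27.5) (18,32.5)
edge 0: (0.5,34)→(1,16)  cross = 0.5·16 − 1·34 = -26.0000; (r_i+r_j)·cross = 1.5·-26.0000 = -39.0000
edge 1: (1,16)→(1.5,11.5)  cross = 1·11.5 − 1.5·16 = -12.5000; (r_i+r_j)·cross = 2.5·-12.5000 = -31.2500
edge 2: (1.5,11.5)→(5,5.5)  cross = 1.5·5.5 − 5·11.5 = -49.2500; (r_i+r_j)·cross = 6.5·-49.2500 = -320.1250
edge 3: (5,5.5)→(9.5,3.5)  cross = 5·3.5 − 9.5·5.5 = -34.7500; (r_i+r_j)·cross = 14.5·-34.7500 = -503.8750
edge 4: (9.5,3.5)→(18,0.5)  cross = 9.5·0.5 − 18·3.5 = -58.2500; (r_i+r_j)·cross = 27.5·-58.2500 = -1601.8750
edge 5: (18,0.5)→(19.5,5.5)  cross = 18·5.5 − 19.5·0.5 = 89.2500; (r_i+r_j)·cross = 37.5·89.2500 = 3346.8750
edge 6: (19.5,5.5)→(20,27.5)  cross = 19.5·27.5 − 20·5.5 = 426.2500; (r_i+r_j)·cross = 39.5·426.2500 = 16836.8750
edge 7: (20,27.5)→(18,32.5)  cross = 20·32.5 − 18·27.5 = 155.0000; (r_i+r_j)·cross = 38·155.0000 = 5890.0000
edge 8: (18,32.5)→(0.5,34)  cross = 18·34 − 0.5·32.5 = 595.7500; (r_i+r_j)·cross = 18.5·595.7500 = 11021.3750
Σcross = 1085.5000 → A = |Σcross|/2 = 542.7500 mm²
Σ(r_i+r_j)·cross = 34599.0000 → first moment M = |Σ|/6 = 5766.5000
R_c = M/A = 5766.5000/542.7500 = 10.6246 mm
θ = 200° = 3.490659 rad
V = θ·R_c·A = 3.490659·10.6246·542.7500 = 20128.882 mm³

Volume = 20128.882 mm³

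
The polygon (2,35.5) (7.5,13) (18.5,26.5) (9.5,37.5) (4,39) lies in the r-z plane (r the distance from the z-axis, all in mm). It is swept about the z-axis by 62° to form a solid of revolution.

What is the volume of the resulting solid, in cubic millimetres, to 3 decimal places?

Volume = 2230.735 mm³

Profile (r,z), 5 vertices: (2,35.5) (7.5,13) (18.5,26.5) (9.5,37.5) (4,39)
edge 0: (2,35.5)→(7.5,13)  cross = 2·13 − 7.5·35.5 = -240.2500; (r_i+r_j)·cross = 9.5·-240.2500 = -2282.3750
edge 1: (7.5,13)→(18.5,26.5)  cross = 7.5·26.5 − 18.5·13 = -41.7500; (r_i+r_j)·cross = 26·-41.7500 = -1085.5000
edge 2: (18.5,26.5)→(9.5,37.5)  cross = 18.5·37.5 − 9.5·26.5 = 442.0000; (r_i+r_j)·cross = 28·442.0000 = 12376.0000
edge 3: (9.5,37.5)→(4,39)  cross = 9.5·39 − 4·37.5 = 220.5000; (r_i+r_j)·cross = 13.5·220.5000 = 2976.7500
edge 4: (4,39)→(2,35.5)  cross = 4·35.5 − 2·39 = 64.0000; (r_i+r_j)·cross = 6·64.0000 = 384.0000
Σcross = 444.5000 → A = |Σcross|/2 = 222.2500 mm²
Σ(r_i+r_j)·cross = 12368.8750 → first moment M = |Σ|/6 = 2061.4792
R_c = M/A = 2061.4792/222.2500 = 9.2755 mm
θ = 62° = 1.082104 rad
V = θ·R_c·A = 1.082104·9.2755·222.2500 = 2230.735 mm³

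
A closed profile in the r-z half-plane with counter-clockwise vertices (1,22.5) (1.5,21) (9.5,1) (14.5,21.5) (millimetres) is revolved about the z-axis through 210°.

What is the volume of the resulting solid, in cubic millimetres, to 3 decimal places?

Profile (r,z), 4 vertices: (1,22.5) (1.5,21) (9.5,1) (14.5,21.5)
edge 0: (1,22.5)→(1.5,21)  cross = 1·21 − 1.5·22.5 = -12.7500; (r_i+r_j)·cross = 2.5·-12.7500 = -31.8750
edge 1: (1.5,21)→(9.5,1)  cross = 1.5·1 − 9.5·21 = -198.0000; (r_i+r_j)·cross = 11·-198.0000 = -2178.0000
edge 2: (9.5,1)→(14.5,21.5)  cross = 9.5·21.5 − 14.5·1 = 189.7500; (r_i+r_j)·cross = 24·189.7500 = 4554.0000
edge 3: (14.5,21.5)→(1,22.5)  cross = 14.5·22.5 − 1·21.5 = 304.7500; (r_i+r_j)·cross = 15.5·304.7500 = 4723.6250
Σcross = 283.7500 → A = |Σcross|/2 = 141.8750 mm²
Σ(r_i+r_j)·cross = 7067.7500 → first moment M = |Σ|/6 = 1177.9583
R_c = M/A = 1177.9583/141.8750 = 8.3028 mm
θ = 210° = 3.665191 rad
V = θ·R_c·A = 3.665191·8.3028·141.8750 = 4317.443 mm³

Volume = 4317.443 mm³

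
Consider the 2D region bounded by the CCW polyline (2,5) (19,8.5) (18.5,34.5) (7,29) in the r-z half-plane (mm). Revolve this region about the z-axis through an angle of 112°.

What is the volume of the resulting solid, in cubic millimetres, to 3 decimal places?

Profile (r,z), 4 vertices: (2,5) (19,8.5) (18.5,34.5) (7,29)
edge 0: (2,5)→(19,8.5)  cross = 2·8.5 − 19·5 = -78.0000; (r_i+r_j)·cross = 21·-78.0000 = -1638.0000
edge 1: (19,8.5)→(18.5,34.5)  cross = 19·34.5 − 18.5·8.5 = 498.2500; (r_i+r_j)·cross = 37.5·498.2500 = 18684.3750
edge 2: (18.5,34.5)→(7,29)  cross = 18.5·29 − 7·34.5 = 295.0000; (r_i+r_j)·cross = 25.5·295.0000 = 7522.5000
edge 3: (7,29)→(2,5)  cross = 7·5 − 2·29 = -23.0000; (r_i+r_j)·cross = 9·-23.0000 = -207.0000
Σcross = 692.2500 → A = |Σcross|/2 = 346.1250 mm²
Σ(r_i+r_j)·cross = 24361.8750 → first moment M = |Σ|/6 = 4060.3125
R_c = M/A = 4060.3125/346.1250 = 11.7308 mm
θ = 112° = 1.954769 rad
V = θ·R_c·A = 1.954769·11.7308·346.1250 = 7936.972 mm³

Volume = 7936.972 mm³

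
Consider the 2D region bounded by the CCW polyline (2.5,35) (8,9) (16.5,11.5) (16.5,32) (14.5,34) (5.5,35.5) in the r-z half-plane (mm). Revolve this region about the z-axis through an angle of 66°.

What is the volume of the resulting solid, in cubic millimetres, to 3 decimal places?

Profile (r,z), 6 vertices: (2.5,35) (8,9) (16.5,11.5) (16.5,32) (14.5,34) (5.5,35.5)
edge 0: (2.5,35)→(8,9)  cross = 2.5·9 − 8·35 = -257.5000; (r_i+r_j)·cross = 10.5·-257.5000 = -2703.7500
edge 1: (8,9)→(16.5,11.5)  cross = 8·11.5 − 16.5·9 = -56.5000; (r_i+r_j)·cross = 24.5·-56.5000 = -1384.2500
edge 2: (16.5,11.5)→(16.5,32)  cross = 16.5·32 − 16.5·11.5 = 338.2500; (r_i+r_j)·cross = 33·338.2500 = 11162.2500
edge 3: (16.5,32)→(14.5,34)  cross = 16.5·34 − 14.5·32 = 97.0000; (r_i+r_j)·cross = 31·97.0000 = 3007.0000
edge 4: (14.5,34)→(5.5,35.5)  cross = 14.5·35.5 − 5.5·34 = 327.7500; (r_i+r_j)·cross = 20·327.7500 = 6555.0000
edge 5: (5.5,35.5)→(2.5,35)  cross = 5.5·35 − 2.5·35.5 = 103.7500; (r_i+r_j)·cross = 8·103.7500 = 830.0000
Σcross = 552.7500 → A = |Σcross|/2 = 276.3750 mm²
Σ(r_i+r_j)·cross = 17466.2500 → first moment M = |Σ|/6 = 2911.0417
R_c = M/A = 2911.0417/276.3750 = 10.5329 mm
θ = 66° = 1.151917 rad
V = θ·R_c·A = 1.151917·10.5329·276.3750 = 3353.279 mm³

Volume = 3353.279 mm³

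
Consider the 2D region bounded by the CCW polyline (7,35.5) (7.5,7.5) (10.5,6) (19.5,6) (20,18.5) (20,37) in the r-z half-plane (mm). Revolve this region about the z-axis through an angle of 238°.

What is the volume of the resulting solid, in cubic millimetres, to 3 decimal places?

Profile (r,z), 6 vertices: (7,35.5) (7.5,7.5) (10.5,6) (19.5,6) (20,18.5) (20,37)
edge 0: (7,35.5)→(7.5,7.5)  cross = 7·7.5 − 7.5·35.5 = -213.7500; (r_i+r_j)·cross = 14.5·-213.7500 = -3099.3750
edge 1: (7.5,7.5)→(10.5,6)  cross = 7.5·6 − 10.5·7.5 = -33.7500; (r_i+r_j)·cross = 18·-33.7500 = -607.5000
edge 2: (10.5,6)→(19.5,6)  cross = 10.5·6 − 19.5·6 = -54.0000; (r_i+r_j)·cross = 30·-54.0000 = -1620.0000
edge 3: (19.5,6)→(20,18.5)  cross = 19.5·18.5 − 20·6 = 240.7500; (r_i+r_j)·cross = 39.5·240.7500 = 9509.6250
edge 4: (20,18.5)→(20,37)  cross = 20·37 − 20·18.5 = 370.0000; (r_i+r_j)·cross = 40·370.0000 = 14800.0000
edge 5: (20,37)→(7,35.5)  cross = 20·35.5 − 7·37 = 451.0000; (r_i+r_j)·cross = 27·451.0000 = 12177.0000
Σcross = 760.2500 → A = |Σcross|/2 = 380.1250 mm²
Σ(r_i+r_j)·cross = 31159.7500 → first moment M = |Σ|/6 = 5193.2917
R_c = M/A = 5193.2917/380.1250 = 13.6621 mm
θ = 238° = 4.153884 rad
V = θ·R_c·A = 4.153884·13.6621·380.1250 = 21572.329 mm³

Volume = 21572.329 mm³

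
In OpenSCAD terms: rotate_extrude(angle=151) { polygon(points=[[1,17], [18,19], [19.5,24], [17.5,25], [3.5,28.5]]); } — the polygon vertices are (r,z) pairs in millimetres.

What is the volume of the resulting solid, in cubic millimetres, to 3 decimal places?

Profile (r,z), 5 vertices: (1,17) (18,19) (19.5,24) (17.5,25) (3.5,28.5)
edge 0: (1,17)→(18,19)  cross = 1·19 − 18·17 = -287.0000; (r_i+r_j)·cross = 19·-287.0000 = -5453.0000
edge 1: (18,19)→(19.5,24)  cross = 18·24 − 19.5·19 = 61.5000; (r_i+r_j)·cross = 37.5·61.5000 = 2306.2500
edge 2: (19.5,24)→(17.5,25)  cross = 19.5·25 − 17.5·24 = 67.5000; (r_i+r_j)·cross = 37·67.5000 = 2497.5000
edge 3: (17.5,25)→(3.5,28.5)  cross = 17.5·28.5 − 3.5·25 = 411.2500; (r_i+r_j)·cross = 21·411.2500 = 8636.2500
edge 4: (3.5,28.5)→(1,17)  cross = 3.5·17 − 1·28.5 = 31.0000; (r_i+r_j)·cross = 4.5·31.0000 = 139.5000
Σcross = 284.2500 → A = |Σcross|/2 = 142.1250 mm²
Σ(r_i+r_j)·cross = 8126.5000 → first moment M = |Σ|/6 = 1354.4167
R_c = M/A = 1354.4167/142.1250 = 9.5298 mm
θ = 151° = 2.635447 rad
V = θ·R_c·A = 2.635447·9.5298·142.1250 = 3569.494 mm³

Volume = 3569.494 mm³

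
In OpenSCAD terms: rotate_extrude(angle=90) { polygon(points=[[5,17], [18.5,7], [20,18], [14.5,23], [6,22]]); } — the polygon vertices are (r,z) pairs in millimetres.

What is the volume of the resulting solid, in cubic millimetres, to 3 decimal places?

Volume = 2971.489 mm³

Profile (r,z), 5 vertices: (5,17) (18.5,7) (20,18) (14.5,23) (6,22)
edge 0: (5,17)→(18.5,7)  cross = 5·7 − 18.5·17 = -279.5000; (r_i+r_j)·cross = 23.5·-279.5000 = -6568.2500
edge 1: (18.5,7)→(20,18)  cross = 18.5·18 − 20·7 = 193.0000; (r_i+r_j)·cross = 38.5·193.0000 = 7430.5000
edge 2: (20,18)→(14.5,23)  cross = 20·23 − 14.5·18 = 199.0000; (r_i+r_j)·cross = 34.5·199.0000 = 6865.5000
edge 3: (14.5,23)→(6,22)  cross = 14.5·22 − 6·23 = 181.0000; (r_i+r_j)·cross = 20.5·181.0000 = 3710.5000
edge 4: (6,22)→(5,17)  cross = 6·17 − 5·22 = -8.0000; (r_i+r_j)·cross = 11·-8.0000 = -88.0000
Σcross = 285.5000 → A = |Σcross|/2 = 142.7500 mm²
Σ(r_i+r_j)·cross = 11350.2500 → first moment M = |Σ|/6 = 1891.7083
R_c = M/A = 1891.7083/142.7500 = 13.2519 mm
θ = 90° = 1.570796 rad
V = θ·R_c·A = 1.570796·13.2519·142.7500 = 2971.489 mm³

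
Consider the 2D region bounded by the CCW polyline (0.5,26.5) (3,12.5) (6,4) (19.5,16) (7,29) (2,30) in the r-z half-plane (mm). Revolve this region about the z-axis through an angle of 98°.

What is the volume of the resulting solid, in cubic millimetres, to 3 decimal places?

Profile (r,z), 6 vertices: (0.5,26.5) (3,12.5) (6,4) (19.5,16) (7,29) (2,30)
edge 0: (0.5,26.5)→(3,12.5)  cross = 0.5·12.5 − 3·26.5 = -73.2500; (r_i+r_j)·cross = 3.5·-73.2500 = -256.3750
edge 1: (3,12.5)→(6,4)  cross = 3·4 − 6·12.5 = -63.0000; (r_i+r_j)·cross = 9·-63.0000 = -567.0000
edge 2: (6,4)→(19.5,16)  cross = 6·16 − 19.5·4 = 18.0000; (r_i+r_j)·cross = 25.5·18.0000 = 459.0000
edge 3: (19.5,16)→(7,29)  cross = 19.5·29 − 7·16 = 453.5000; (r_i+r_j)·cross = 26.5·453.5000 = 12017.7500
edge 4: (7,29)→(2,30)  cross = 7·30 − 2·29 = 152.0000; (r_i+r_j)·cross = 9·152.0000 = 1368.0000
edge 5: (2,30)→(0.5,26.5)  cross = 2·26.5 − 0.5·30 = 38.0000; (r_i+r_j)·cross = 2.5·38.0000 = 95.0000
Σcross = 525.2500 → A = |Σcross|/2 = 262.6250 mm²
Σ(r_i+r_j)·cross = 13116.3750 → first moment M = |Σ|/6 = 2186.0625
R_c = M/A = 2186.0625/262.6250 = 8.3239 mm
θ = 98° = 1.710423 rad
V = θ·R_c·A = 1.710423·8.3239·262.6250 = 3739.091 mm³

Volume = 3739.091 mm³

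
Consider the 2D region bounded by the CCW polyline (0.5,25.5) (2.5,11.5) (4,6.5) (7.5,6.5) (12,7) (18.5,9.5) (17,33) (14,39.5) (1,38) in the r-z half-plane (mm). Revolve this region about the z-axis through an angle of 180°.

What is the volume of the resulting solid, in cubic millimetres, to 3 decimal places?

Volume = 14782.372 mm³

Profile (r,z), 9 vertices: (0.5,25.5) (2.5,11.5) (4,6.5) (7.5,6.5) (12,7) (18.5,9.5) (17,33) (14,39.5) (1,38)
edge 0: (0.5,25.5)→(2.5,11.5)  cross = 0.5·11.5 − 2.5·25.5 = -58.0000; (r_i+r_j)·cross = 3·-58.0000 = -174.0000
edge 1: (2.5,11.5)→(4,6.5)  cross = 2.5·6.5 − 4·11.5 = -29.7500; (r_i+r_j)·cross = 6.5·-29.7500 = -193.3750
edge 2: (4,6.5)→(7.5,6.5)  cross = 4·6.5 − 7.5·6.5 = -22.7500; (r_i+r_j)·cross = 11.5·-22.7500 = -261.6250
edge 3: (7.5,6.5)→(12,7)  cross = 7.5·7 − 12·6.5 = -25.5000; (r_i+r_j)·cross = 19.5·-25.5000 = -497.2500
edge 4: (12,7)→(18.5,9.5)  cross = 12·9.5 − 18.5·7 = -15.5000; (r_i+r_j)·cross = 30.5·-15.5000 = -472.7500
edge 5: (18.5,9.5)→(17,33)  cross = 18.5·33 − 17·9.5 = 449.0000; (r_i+r_j)·cross = 35.5·449.0000 = 15939.5000
edge 6: (17,33)→(14,39.5)  cross = 17·39.5 − 14·33 = 209.5000; (r_i+r_j)·cross = 31·209.5000 = 6494.5000
edge 7: (14,39.5)→(1,38)  cross = 14·38 − 1·39.5 = 492.5000; (r_i+r_j)·cross = 15·492.5000 = 7387.5000
edge 8: (1,38)→(0.5,25.5)  cross = 1·25.5 − 0.5·38 = 6.5000; (r_i+r_j)·cross = 1.5·6.5000 = 9.7500
Σcross = 1006.0000 → A = |Σcross|/2 = 503.0000 mm²
Σ(r_i+r_j)·cross = 28232.2500 → first moment M = |Σ|/6 = 4705.3750
R_c = M/A = 4705.3750/503.0000 = 9.3546 mm
θ = 180° = 3.141593 rad
V = θ·R_c·A = 3.141593·9.3546·503.0000 = 14782.372 mm³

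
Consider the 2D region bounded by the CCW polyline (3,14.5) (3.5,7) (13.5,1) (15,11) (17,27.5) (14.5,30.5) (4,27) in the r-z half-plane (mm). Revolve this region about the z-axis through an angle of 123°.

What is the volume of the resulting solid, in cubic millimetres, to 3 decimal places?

Volume = 6396.346 mm³

Profile (r,z), 7 vertices: (3,14.5) (3.5,7) (13.5,1) (15,11) (17,27.5) (14.5,30.5) (4,27)
edge 0: (3,14.5)→(3.5,7)  cross = 3·7 − 3.5·14.5 = -29.7500; (r_i+r_j)·cross = 6.5·-29.7500 = -193.3750
edge 1: (3.5,7)→(13.5,1)  cross = 3.5·1 − 13.5·7 = -91.0000; (r_i+r_j)·cross = 17·-91.0000 = -1547.0000
edge 2: (13.5,1)→(15,11)  cross = 13.5·11 − 15·1 = 133.5000; (r_i+r_j)·cross = 28.5·133.5000 = 3804.7500
edge 3: (15,11)→(17,27.5)  cross = 15·27.5 − 17·11 = 225.5000; (r_i+r_j)·cross = 32·225.5000 = 7216.0000
edge 4: (17,27.5)→(14.5,30.5)  cross = 17·30.5 − 14.5·27.5 = 119.7500; (r_i+r_j)·cross = 31.5·119.7500 = 3772.1250
edge 5: (14.5,30.5)→(4,27)  cross = 14.5·27 − 4·30.5 = 269.5000; (r_i+r_j)·cross = 18.5·269.5000 = 4985.7500
edge 6: (4,27)→(3,14.5)  cross = 4·14.5 − 3·27 = -23.0000; (r_i+r_j)·cross = 7·-23.0000 = -161.0000
Σcross = 604.5000 → A = |Σcross|/2 = 302.2500 mm²
Σ(r_i+r_j)·cross = 17877.2500 → first moment M = |Σ|/6 = 2979.5417
R_c = M/A = 2979.5417/302.2500 = 9.8579 mm
θ = 123° = 2.146755 rad
V = θ·R_c·A = 2.146755·9.8579·302.2500 = 6396.346 mm³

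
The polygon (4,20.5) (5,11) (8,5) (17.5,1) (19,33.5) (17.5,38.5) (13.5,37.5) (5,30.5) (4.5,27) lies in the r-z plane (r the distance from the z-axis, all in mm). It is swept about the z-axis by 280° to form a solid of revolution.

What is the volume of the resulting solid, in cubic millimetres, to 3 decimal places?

Profile (r,z), 9 vertices: (4,20.5) (5,11) (8,5) (17.5,1) (19,33.5) (17.5,38.5) (13.5,37.5) (5,30.5) (4.5,27)
edge 0: (4,20.5)→(5,11)  cross = 4·11 − 5·20.5 = -58.5000; (r_i+r_j)·cross = 9·-58.5000 = -526.5000
edge 1: (5,11)→(8,5)  cross = 5·5 − 8·11 = -63.0000; (r_i+r_j)·cross = 13·-63.0000 = -819.0000
edge 2: (8,5)→(17.5,1)  cross = 8·1 − 17.5·5 = -79.5000; (r_i+r_j)·cross = 25.5·-79.5000 = -2027.2500
edge 3: (17.5,1)→(19,33.5)  cross = 17.5·33.5 − 19·1 = 567.2500; (r_i+r_j)·cross = 36.5·567.2500 = 20704.6250
edge 4: (19,33.5)→(17.5,38.5)  cross = 19·38.5 − 17.5·33.5 = 145.2500; (r_i+r_j)·cross = 36.5·145.2500 = 5301.6250
edge 5: (17.5,38.5)→(13.5,37.5)  cross = 17.5·37.5 − 13.5·38.5 = 136.5000; (r_i+r_j)·cross = 31·136.5000 = 4231.5000
edge 6: (13.5,37.5)→(5,30.5)  cross = 13.5·30.5 − 5·37.5 = 224.2500; (r_i+r_j)·cross = 18.5·224.2500 = 4148.6250
edge 7: (5,30.5)→(4.5,27)  cross = 5·27 − 4.5·30.5 = -2.2500; (r_i+r_j)·cross = 9.5·-2.2500 = -21.3750
edge 8: (4.5,27)→(4,20.5)  cross = 4.5·20.5 − 4·27 = -15.7500; (r_i+r_j)·cross = 8.5·-15.7500 = -133.8750
Σcross = 854.2500 → A = |Σcross|/2 = 427.1250 mm²
Σ(r_i+r_j)·cross = 30858.3750 → first moment M = |Σ|/6 = 5143.0625
R_c = M/A = 5143.0625/427.1250 = 12.0411 mm
θ = 280° = 4.886922 rad
V = θ·R_c·A = 4.886922·12.0411·427.1250 = 25133.745 mm³

Volume = 25133.745 mm³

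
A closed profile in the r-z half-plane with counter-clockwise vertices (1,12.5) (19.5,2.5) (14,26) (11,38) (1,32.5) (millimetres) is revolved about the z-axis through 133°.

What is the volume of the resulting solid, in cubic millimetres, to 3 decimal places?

Profile (r,z), 5 vertices: (1,12.5) (19.5,2.5) (14,26) (11,38) (1,32.5)
edge 0: (1,12.5)→(19.5,2.5)  cross = 1·2.5 − 19.5·12.5 = -241.2500; (r_i+r_j)·cross = 20.5·-241.2500 = -4945.6250
edge 1: (19.5,2.5)→(14,26)  cross = 19.5·26 − 14·2.5 = 472.0000; (r_i+r_j)·cross = 33.5·472.0000 = 15812.0000
edge 2: (14,26)→(11,38)  cross = 14·38 − 11·26 = 246.0000; (r_i+r_j)·cross = 25·246.0000 = 6150.0000
edge 3: (11,38)→(1,32.5)  cross = 11·32.5 − 1·38 = 319.5000; (r_i+r_j)·cross = 12·319.5000 = 3834.0000
edge 4: (1,32.5)→(1,12.5)  cross = 1·12.5 − 1·32.5 = -20.0000; (r_i+r_j)·cross = 2·-20.0000 = -40.0000
Σcross = 776.2500 → A = |Σcross|/2 = 388.1250 mm²
Σ(r_i+r_j)·cross = 20810.3750 → first moment M = |Σ|/6 = 3468.3958
R_c = M/A = 3468.3958/388.1250 = 8.9363 mm
θ = 133° = 2.321288 rad
V = θ·R_c·A = 2.321288·8.9363·388.1250 = 8051.145 mm³

Volume = 8051.145 mm³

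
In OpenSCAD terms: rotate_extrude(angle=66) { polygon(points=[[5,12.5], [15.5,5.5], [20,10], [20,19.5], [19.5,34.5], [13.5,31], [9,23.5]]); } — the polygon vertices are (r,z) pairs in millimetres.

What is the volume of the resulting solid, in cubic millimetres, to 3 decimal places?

Volume = 4491.302 mm³

Profile (r,z), 7 vertices: (5,12.5) (15.5,5.5) (20,10) (20,19.5) (19.5,34.5) (13.5,31) (9,23.5)
edge 0: (5,12.5)→(15.5,5.5)  cross = 5·5.5 − 15.5·12.5 = -166.2500; (r_i+r_j)·cross = 20.5·-166.2500 = -3408.1250
edge 1: (15.5,5.5)→(20,10)  cross = 15.5·10 − 20·5.5 = 45.0000; (r_i+r_j)·cross = 35.5·45.0000 = 1597.5000
edge 2: (20,10)→(20,19.5)  cross = 20·19.5 − 20·10 = 190.0000; (r_i+r_j)·cross = 40·190.0000 = 7600.0000
edge 3: (20,19.5)→(19.5,34.5)  cross = 20·34.5 − 19.5·19.5 = 309.7500; (r_i+r_j)·cross = 39.5·309.7500 = 12235.1250
edge 4: (19.5,34.5)→(13.5,31)  cross = 19.5·31 − 13.5·34.5 = 138.7500; (r_i+r_j)·cross = 33·138.7500 = 4578.7500
edge 5: (13.5,31)→(9,23.5)  cross = 13.5·23.5 − 9·31 = 38.2500; (r_i+r_j)·cross = 22.5·38.2500 = 860.6250
edge 6: (9,23.5)→(5,12.5)  cross = 9·12.5 − 5·23.5 = -5.0000; (r_i+r_j)·cross = 14·-5.0000 = -70.0000
Σcross = 550.5000 → A = |Σcross|/2 = 275.2500 mm²
Σ(r_i+r_j)·cross = 23393.8750 → first moment M = |Σ|/6 = 3898.9792
R_c = M/A = 3898.9792/275.2500 = 14.1652 mm
θ = 66° = 1.151917 rad
V = θ·R_c·A = 1.151917·14.1652·275.2500 = 4491.302 mm³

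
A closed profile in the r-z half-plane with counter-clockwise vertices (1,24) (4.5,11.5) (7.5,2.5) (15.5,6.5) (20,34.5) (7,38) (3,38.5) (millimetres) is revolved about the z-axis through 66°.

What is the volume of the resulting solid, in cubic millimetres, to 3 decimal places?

Profile (r,z), 7 vertices: (1,24) (4.5,11.5) (7.5,2.5) (15.5,6.5) (20,34.5) (7,38) (3,38.5)
edge 0: (1,24)→(4.5,11.5)  cross = 1·11.5 − 4.5·24 = -96.5000; (r_i+r_j)·cross = 5.5·-96.5000 = -530.7500
edge 1: (4.5,11.5)→(7.5,2.5)  cross = 4.5·2.5 − 7.5·11.5 = -75.0000; (r_i+r_j)·cross = 12·-75.0000 = -900.0000
edge 2: (7.5,2.5)→(15.5,6.5)  cross = 7.5·6.5 − 15.5·2.5 = 10.0000; (r_i+r_j)·cross = 23·10.0000 = 230.0000
edge 3: (15.5,6.5)→(20,34.5)  cross = 15.5·34.5 − 20·6.5 = 404.7500; (r_i+r_j)·cross = 35.5·404.7500 = 14368.6250
edge 4: (20,34.5)→(7,38)  cross = 20·38 − 7·34.5 = 518.5000; (r_i+r_j)·cross = 27·518.5000 = 13999.5000
edge 5: (7,38)→(3,38.5)  cross = 7·38.5 − 3·38 = 155.5000; (r_i+r_j)·cross = 10·155.5000 = 1555.0000
edge 6: (3,38.5)→(1,24)  cross = 3·24 − 1·38.5 = 33.5000; (r_i+r_j)·cross = 4·33.5000 = 134.0000
Σcross = 950.7500 → A = |Σcross|/2 = 475.3750 mm²
Σ(r_i+r_j)·cross = 28856.3750 → first moment M = |Σ|/6 = 4809.3958
R_c = M/A = 4809.3958/475.3750 = 10.1171 mm
θ = 66° = 1.151917 rad
V = θ·R_c·A = 1.151917·10.1171·475.3750 = 5540.026 mm³

Volume = 5540.026 mm³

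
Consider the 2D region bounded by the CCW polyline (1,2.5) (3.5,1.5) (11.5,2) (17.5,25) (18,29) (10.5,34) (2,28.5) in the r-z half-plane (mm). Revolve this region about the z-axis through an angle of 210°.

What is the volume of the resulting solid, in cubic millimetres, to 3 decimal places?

Profile (r,z), 7 vertices: (1,2.5) (3.5,1.5) (11.5,2) (17.5,25) (18,29) (10.5,34) (2,28.5)
edge 0: (1,2.5)→(3.5,1.5)  cross = 1·1.5 − 3.5·2.5 = -7.2500; (r_i+r_j)·cross = 4.5·-7.2500 = -32.6250
edge 1: (3.5,1.5)→(11.5,2)  cross = 3.5·2 − 11.5·1.5 = -10.2500; (r_i+r_j)·cross = 15·-10.2500 = -153.7500
edge 2: (11.5,2)→(17.5,25)  cross = 11.5·25 − 17.5·2 = 252.5000; (r_i+r_j)·cross = 29·252.5000 = 7322.5000
edge 3: (17.5,25)→(18,29)  cross = 17.5·29 − 18·25 = 57.5000; (r_i+r_j)·cross = 35.5·57.5000 = 2041.2500
edge 4: (18,29)→(10.5,34)  cross = 18·34 − 10.5·29 = 307.5000; (r_i+r_j)·cross = 28.5·307.5000 = 8763.7500
edge 5: (10.5,34)→(2,28.5)  cross = 10.5·28.5 − 2·34 = 231.2500; (r_i+r_j)·cross = 12.5·231.2500 = 2890.6250
edge 6: (2,28.5)→(1,2.5)  cross = 2·2.5 − 1·28.5 = -23.5000; (r_i+r_j)·cross = 3·-23.5000 = -70.5000
Σcross = 807.7500 → A = |Σcross|/2 = 403.8750 mm²
Σ(r_i+r_j)·cross = 20761.2500 → first moment M = |Σ|/6 = 3460.2083
R_c = M/A = 3460.2083/403.8750 = 8.5675 mm
θ = 210° = 3.665191 rad
V = θ·R_c·A = 3.665191·8.5675·403.8750 = 12682.326 mm³

Volume = 12682.326 mm³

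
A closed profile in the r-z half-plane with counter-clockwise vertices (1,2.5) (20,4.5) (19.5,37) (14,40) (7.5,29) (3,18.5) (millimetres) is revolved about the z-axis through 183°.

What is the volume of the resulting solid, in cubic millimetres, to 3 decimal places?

Profile (r,z), 6 vertices: (1,2.5) (20,4.5) (19.5,37) (14,40) (7.5,29) (3,18.5)
edge 0: (1,2.5)→(20,4.5)  cross = 1·4.5 − 20·2.5 = -45.5000; (r_i+r_j)·cross = 21·-45.5000 = -955.5000
edge 1: (20,4.5)→(19.5,37)  cross = 20·37 − 19.5·4.5 = 652.2500; (r_i+r_j)·cross = 39.5·652.2500 = 25763.8750
edge 2: (19.5,37)→(14,40)  cross = 19.5·40 − 14·37 = 262.0000; (r_i+r_j)·cross = 33.5·262.0000 = 8777.0000
edge 3: (14,40)→(7.5,29)  cross = 14·29 − 7.5·40 = 106.0000; (r_i+r_j)·cross = 21.5·106.0000 = 2279.0000
edge 4: (7.5,29)→(3,18.5)  cross = 7.5·18.5 − 3·29 = 51.7500; (r_i+r_j)·cross = 10.5·51.7500 = 543.3750
edge 5: (3,18.5)→(1,2.5)  cross = 3·2.5 − 1·18.5 = -11.0000; (r_i+r_j)·cross = 4·-11.0000 = -44.0000
Σcross = 1015.5000 → A = |Σcross|/2 = 507.7500 mm²
Σ(r_i+r_j)·cross = 36363.7500 → first moment M = |Σ|/6 = 6060.6250
R_c = M/A = 6060.6250/507.7500 = 11.9362 mm
θ = 183° = 3.193953 rad
V = θ·R_c·A = 3.193953·11.9362·507.7500 = 19357.349 mm³

Volume = 19357.349 mm³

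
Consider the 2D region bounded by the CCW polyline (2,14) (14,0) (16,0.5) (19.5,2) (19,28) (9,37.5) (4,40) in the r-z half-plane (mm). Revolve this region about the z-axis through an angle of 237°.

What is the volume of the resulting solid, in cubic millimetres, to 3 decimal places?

Volume = 22682.719 mm³

Profile (r,z), 7 vertices: (2,14) (14,0) (16,0.5) (19.5,2) (19,28) (9,37.5) (4,40)
edge 0: (2,14)→(14,0)  cross = 2·0 − 14·14 = -196.0000; (r_i+r_j)·cross = 16·-196.0000 = -3136.0000
edge 1: (14,0)→(16,0.5)  cross = 14·0.5 − 16·0 = 7.0000; (r_i+r_j)·cross = 30·7.0000 = 210.0000
edge 2: (16,0.5)→(19.5,2)  cross = 16·2 − 19.5·0.5 = 22.2500; (r_i+r_j)·cross = 35.5·22.2500 = 789.8750
edge 3: (19.5,2)→(19,28)  cross = 19.5·28 − 19·2 = 508.0000; (r_i+r_j)·cross = 38.5·508.0000 = 19558.0000
edge 4: (19,28)→(9,37.5)  cross = 19·37.5 − 9·28 = 460.5000; (r_i+r_j)·cross = 28·460.5000 = 12894.0000
edge 5: (9,37.5)→(4,40)  cross = 9·40 − 4·37.5 = 210.0000; (r_i+r_j)·cross = 13·210.0000 = 2730.0000
edge 6: (4,40)→(2,14)  cross = 4·14 − 2·40 = -24.0000; (r_i+r_j)·cross = 6·-24.0000 = -144.0000
Σcross = 987.7500 → A = |Σcross|/2 = 493.8750 mm²
Σ(r_i+r_j)·cross = 32901.8750 → first moment M = |Σ|/6 = 5483.6458
R_c = M/A = 5483.6458/493.8750 = 11.1033 mm
θ = 237° = 4.136430 rad
V = θ·R_c·A = 4.136430·11.1033·493.8750 = 22682.719 mm³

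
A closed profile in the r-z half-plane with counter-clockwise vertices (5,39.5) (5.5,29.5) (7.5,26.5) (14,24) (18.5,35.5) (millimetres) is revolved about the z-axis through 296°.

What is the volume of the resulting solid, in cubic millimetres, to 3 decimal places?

Volume = 7666.173 mm³

Profile (r,z), 5 vertices: (5,39.5) (5.5,29.5) (7.5,26.5) (14,24) (18.5,35.5)
edge 0: (5,39.5)→(5.5,29.5)  cross = 5·29.5 − 5.5·39.5 = -69.7500; (r_i+r_j)·cross = 10.5·-69.7500 = -732.3750
edge 1: (5.5,29.5)→(7.5,26.5)  cross = 5.5·26.5 − 7.5·29.5 = -75.5000; (r_i+r_j)·cross = 13·-75.5000 = -981.5000
edge 2: (7.5,26.5)→(14,24)  cross = 7.5·24 − 14·26.5 = -191.0000; (r_i+r_j)·cross = 21.5·-191.0000 = -4106.5000
edge 3: (14,24)→(18.5,35.5)  cross = 14·35.5 − 18.5·24 = 53.0000; (r_i+r_j)·cross = 32.5·53.0000 = 1722.5000
edge 4: (18.5,35.5)→(5,39.5)  cross = 18.5·39.5 − 5·35.5 = 553.2500; (r_i+r_j)·cross = 23.5·553.2500 = 13001.3750
Σcross = 270.0000 → A = |Σcross|/2 = 135.0000 mm²
Σ(r_i+r_j)·cross = 8903.5000 → first moment M = |Σ|/6 = 1483.9167
R_c = M/A = 1483.9167/135.0000 = 10.9920 mm
θ = 296° = 5.166175 rad
V = θ·R_c·A = 5.166175·10.9920·135.0000 = 7666.173 mm³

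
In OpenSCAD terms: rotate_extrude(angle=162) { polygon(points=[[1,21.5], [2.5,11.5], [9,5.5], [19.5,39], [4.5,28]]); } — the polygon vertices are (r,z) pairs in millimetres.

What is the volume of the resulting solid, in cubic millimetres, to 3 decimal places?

Volume = 7086.019 mm³

Profile (r,z), 5 vertices: (1,21.5) (2.5,11.5) (9,5.5) (19.5,39) (4.5,28)
edge 0: (1,21.5)→(2.5,11.5)  cross = 1·11.5 − 2.5·21.5 = -42.2500; (r_i+r_j)·cross = 3.5·-42.2500 = -147.8750
edge 1: (2.5,11.5)→(9,5.5)  cross = 2.5·5.5 − 9·11.5 = -89.7500; (r_i+r_j)·cross = 11.5·-89.7500 = -1032.1250
edge 2: (9,5.5)→(19.5,39)  cross = 9·39 − 19.5·5.5 = 243.7500; (r_i+r_j)·cross = 28.5·243.7500 = 6946.8750
edge 3: (19.5,39)→(4.5,28)  cross = 19.5·28 − 4.5·39 = 370.5000; (r_i+r_j)·cross = 24·370.5000 = 8892.0000
edge 4: (4.5,28)→(1,21.5)  cross = 4.5·21.5 − 1·28 = 68.7500; (r_i+r_j)·cross = 5.5·68.7500 = 378.1250
Σcross = 551.0000 → A = |Σcross|/2 = 275.5000 mm²
Σ(r_i+r_j)·cross = 15037.0000 → first moment M = |Σ|/6 = 2506.1667
R_c = M/A = 2506.1667/275.5000 = 9.0968 mm
θ = 162° = 2.827433 rad
V = θ·R_c·A = 2.827433·9.0968·275.5000 = 7086.019 mm³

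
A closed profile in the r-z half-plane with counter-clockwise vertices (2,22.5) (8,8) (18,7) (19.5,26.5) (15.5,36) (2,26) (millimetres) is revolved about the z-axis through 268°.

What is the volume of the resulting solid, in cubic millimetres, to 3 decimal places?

Profile (r,z), 6 vertices: (2,22.5) (8,8) (18,7) (19.5,26.5) (15.5,36) (2,26)
edge 0: (2,22.5)→(8,8)  cross = 2·8 − 8·22.5 = -164.0000; (r_i+r_j)·cross = 10·-164.0000 = -1640.0000
edge 1: (8,8)→(18,7)  cross = 8·7 − 18·8 = -88.0000; (r_i+r_j)·cross = 26·-88.0000 = -2288.0000
edge 2: (18,7)→(19.5,26.5)  cross = 18·26.5 − 19.5·7 = 340.5000; (r_i+r_j)·cross = 37.5·340.5000 = 12768.7500
edge 3: (19.5,26.5)→(15.5,36)  cross = 19.5·36 − 15.5·26.5 = 291.2500; (r_i+r_j)·cross = 35·291.2500 = 10193.7500
edge 4: (15.5,36)→(2,26)  cross = 15.5·26 − 2·36 = 331.0000; (r_i+r_j)·cross = 17.5·331.0000 = 5792.5000
edge 5: (2,26)→(2,22.5)  cross = 2·22.5 − 2·26 = -7.0000; (r_i+r_j)·cross = 4·-7.0000 = -28.0000
Σcross = 703.7500 → A = |Σcross|/2 = 351.8750 mm²
Σ(r_i+r_j)·cross = 24799.0000 → first moment M = |Σ|/6 = 4133.1667
R_c = M/A = 4133.1667/351.8750 = 11.7461 mm
θ = 268° = 4.677482 rad
V = θ·R_c·A = 4.677482·11.7461·351.8750 = 19332.814 mm³

Volume = 19332.814 mm³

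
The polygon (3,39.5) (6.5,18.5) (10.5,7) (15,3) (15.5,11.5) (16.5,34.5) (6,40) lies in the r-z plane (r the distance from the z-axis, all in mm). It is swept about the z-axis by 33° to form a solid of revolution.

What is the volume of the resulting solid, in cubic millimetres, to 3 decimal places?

Volume = 1901.971 mm³

Profile (r,z), 7 vertices: (3,39.5) (6.5,18.5) (10.5,7) (15,3) (15.5,11.5) (16.5,34.5) (6,40)
edge 0: (3,39.5)→(6.5,18.5)  cross = 3·18.5 − 6.5·39.5 = -201.2500; (r_i+r_j)·cross = 9.5·-201.2500 = -1911.8750
edge 1: (6.5,18.5)→(10.5,7)  cross = 6.5·7 − 10.5·18.5 = -148.7500; (r_i+r_j)·cross = 17·-148.7500 = -2528.7500
edge 2: (10.5,7)→(15,3)  cross = 10.5·3 − 15·7 = -73.5000; (r_i+r_j)·cross = 25.5·-73.5000 = -1874.2500
edge 3: (15,3)→(15.5,11.5)  cross = 15·11.5 − 15.5·3 = 126.0000; (r_i+r_j)·cross = 30.5·126.0000 = 3843.0000
edge 4: (15.5,11.5)→(16.5,34.5)  cross = 15.5·34.5 − 16.5·11.5 = 345.0000; (r_i+r_j)·cross = 32·345.0000 = 11040.0000
edge 5: (16.5,34.5)→(6,40)  cross = 16.5·40 − 6·34.5 = 453.0000; (r_i+r_j)·cross = 22.5·453.0000 = 10192.5000
edge 6: (6,40)→(3,39.5)  cross = 6·39.5 − 3·40 = 117.0000; (r_i+r_j)·cross = 9·117.0000 = 1053.0000
Σcross = 617.5000 → A = |Σcross|/2 = 308.7500 mm²
Σ(r_i+r_j)·cross = 19813.6250 → first moment M = |Σ|/6 = 3302.2708
R_c = M/A = 3302.2708/308.7500 = 10.6956 mm
θ = 33° = 0.575959 rad
V = θ·R_c·A = 0.575959·10.6956·308.7500 = 1901.971 mm³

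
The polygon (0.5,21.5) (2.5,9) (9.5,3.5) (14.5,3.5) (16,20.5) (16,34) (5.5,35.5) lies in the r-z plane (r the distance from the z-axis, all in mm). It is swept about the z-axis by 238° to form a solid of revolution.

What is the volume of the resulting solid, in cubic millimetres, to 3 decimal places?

Profile (r,z), 7 vertices: (0.5,21.5) (2.5,9) (9.5,3.5) (14.5,3.5) (16,20.5) (16,34) (5.5,35.5)
edge 0: (0.5,21.5)→(2.5,9)  cross = 0.5·9 − 2.5·21.5 = -49.2500; (r_i+r_j)·cross = 3·-49.2500 = -147.7500
edge 1: (2.5,9)→(9.5,3.5)  cross = 2.5·3.5 − 9.5·9 = -76.7500; (r_i+r_j)·cross = 12·-76.7500 = -921.0000
edge 2: (9.5,3.5)→(14.5,3.5)  cross = 9.5·3.5 − 14.5·3.5 = -17.5000; (r_i+r_j)·cross = 24·-17.5000 = -420.0000
edge 3: (14.5,3.5)→(16,20.5)  cross = 14.5·20.5 − 16·3.5 = 241.2500; (r_i+r_j)·cross = 30.5·241.2500 = 7358.1250
edge 4: (16,20.5)→(16,34)  cross = 16·34 − 16·20.5 = 216.0000; (r_i+r_j)·cross = 32·216.0000 = 6912.0000
edge 5: (16,34)→(5.5,35.5)  cross = 16·35.5 − 5.5·34 = 381.0000; (r_i+r_j)·cross = 21.5·381.0000 = 8191.5000
edge 6: (5.5,35.5)→(0.5,21.5)  cross = 5.5·21.5 − 0.5·35.5 = 100.5000; (r_i+r_j)·cross = 6·100.5000 = 603.0000
Σcross = 795.2500 → A = |Σcross|/2 = 397.6250 mm²
Σ(r_i+r_j)·cross = 21575.8750 → first moment M = |Σ|/6 = 3595.9792
R_c = M/A = 3595.9792/397.6250 = 9.0436 mm
θ = 238° = 4.153884 rad
V = θ·R_c·A = 4.153884·9.0436·397.6250 = 14937.279 mm³

Volume = 14937.279 mm³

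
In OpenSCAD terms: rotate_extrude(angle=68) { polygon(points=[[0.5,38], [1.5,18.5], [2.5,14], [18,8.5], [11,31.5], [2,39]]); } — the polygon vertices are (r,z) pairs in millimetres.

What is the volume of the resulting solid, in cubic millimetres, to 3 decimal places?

Volume = 2710.681 mm³

Profile (r,z), 6 vertices: (0.5,38) (1.5,18.5) (2.5,14) (18,8.5) (11,31.5) (2,39)
edge 0: (0.5,38)→(1.5,18.5)  cross = 0.5·18.5 − 1.5·38 = -47.7500; (r_i+r_j)·cross = 2·-47.7500 = -95.5000
edge 1: (1.5,18.5)→(2.5,14)  cross = 1.5·14 − 2.5·18.5 = -25.2500; (r_i+r_j)·cross = 4·-25.2500 = -101.0000
edge 2: (2.5,14)→(18,8.5)  cross = 2.5·8.5 − 18·14 = -230.7500; (r_i+r_j)·cross = 20.5·-230.7500 = -4730.3750
edge 3: (18,8.5)→(11,31.5)  cross = 18·31.5 − 11·8.5 = 473.5000; (r_i+r_j)·cross = 29·473.5000 = 13731.5000
edge 4: (11,31.5)→(2,39)  cross = 11·39 − 2·31.5 = 366.0000; (r_i+r_j)·cross = 13·366.0000 = 4758.0000
edge 5: (2,39)→(0.5,38)  cross = 2·38 − 0.5·39 = 56.5000; (r_i+r_j)·cross = 2.5·56.5000 = 141.2500
Σcross = 592.2500 → A = |Σcross|/2 = 296.1250 mm²
Σ(r_i+r_j)·cross = 13703.8750 → first moment M = |Σ|/6 = 2283.9792
R_c = M/A = 2283.9792/296.1250 = 7.7129 mm
θ = 68° = 1.186824 rad
V = θ·R_c·A = 1.186824·7.7129·296.1250 = 2710.681 mm³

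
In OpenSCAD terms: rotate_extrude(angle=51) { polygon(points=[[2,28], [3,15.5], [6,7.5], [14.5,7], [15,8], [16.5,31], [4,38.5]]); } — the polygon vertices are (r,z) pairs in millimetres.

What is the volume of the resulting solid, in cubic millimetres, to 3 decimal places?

Profile (r,z), 7 vertices: (2,28) (3,15.5) (6,7.5) (14.5,7) (15,8) (16.5,31) (4,38.5)
edge 0: (2,28)→(3,15.5)  cross = 2·15.5 − 3·28 = -53.0000; (r_i+r_j)·cross = 5·-53.0000 = -265.0000
edge 1: (3,15.5)→(6,7.5)  cross = 3·7.5 − 6·15.5 = -70.5000; (r_i+r_j)·cross = 9·-70.5000 = -634.5000
edge 2: (6,7.5)→(14.5,7)  cross = 6·7 − 14.5·7.5 = -66.7500; (r_i+r_j)·cross = 20.5·-66.7500 = -1368.3750
edge 3: (14.5,7)→(15,8)  cross = 14.5·8 − 15·7 = 11.0000; (r_i+r_j)·cross = 29.5·11.0000 = 324.5000
edge 4: (15,8)→(16.5,31)  cross = 15·31 − 16.5·8 = 333.0000; (r_i+r_j)·cross = 31.5·333.0000 = 10489.5000
edge 5: (16.5,31)→(4,38.5)  cross = 16.5·38.5 − 4·31 = 511.2500; (r_i+r_j)·cross = 20.5·511.2500 = 10480.6250
edge 6: (4,38.5)→(2,28)  cross = 4·28 − 2·38.5 = 35.0000; (r_i+r_j)·cross = 6·35.0000 = 210.0000
Σcross = 700.0000 → A = |Σcross|/2 = 350.0000 mm²
Σ(r_i+r_j)·cross = 19236.7500 → first moment M = |Σ|/6 = 3206.1250
R_c = M/A = 3206.1250/350.0000 = 9.1604 mm
θ = 51° = 0.890118 rad
V = θ·R_c·A = 0.890118·9.1604·350.0000 = 2853.829 mm³

Volume = 2853.829 mm³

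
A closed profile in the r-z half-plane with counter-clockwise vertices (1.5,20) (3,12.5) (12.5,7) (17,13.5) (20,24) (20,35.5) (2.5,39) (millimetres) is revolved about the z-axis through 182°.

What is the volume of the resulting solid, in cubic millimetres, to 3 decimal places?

Profile (r,z), 7 vertices: (1.5,20) (3,12.5) (12.5,7) (17,13.5) (20,24) (20,35.5) (2.5,39)
edge 0: (1.5,20)→(3,12.5)  cross = 1.5·12.5 − 3·20 = -41.2500; (r_i+r_j)·cross = 4.5·-41.2500 = -185.6250
edge 1: (3,12.5)→(12.5,7)  cross = 3·7 − 12.5·12.5 = -135.2500; (r_i+r_j)·cross = 15.5·-135.2500 = -2096.3750
edge 2: (12.5,7)→(17,13.5)  cross = 12.5·13.5 − 17·7 = 49.7500; (r_i+r_j)·cross = 29.5·49.7500 = 1467.6250
edge 3: (17,13.5)→(20,24)  cross = 17·24 − 20·13.5 = 138.0000; (r_i+r_j)·cross = 37·138.0000 = 5106.0000
edge 4: (20,24)→(20,35.5)  cross = 20·35.5 − 20·24 = 230.0000; (r_i+r_j)·cross = 40·230.0000 = 9200.0000
edge 5: (20,35.5)→(2.5,39)  cross = 20·39 − 2.5·35.5 = 691.2500; (r_i+r_j)·cross = 22.5·691.2500 = 15553.1250
edge 6: (2.5,39)→(1.5,20)  cross = 2.5·20 − 1.5·39 = -8.5000; (r_i+r_j)·cross = 4·-8.5000 = -34.0000
Σcross = 924.0000 → A = |Σcross|/2 = 462.0000 mm²
Σ(r_i+r_j)·cross = 29010.7500 → first moment M = |Σ|/6 = 4835.1250
R_c = M/A = 4835.1250/462.0000 = 10.4656 mm
θ = 182° = 3.176499 rad
V = θ·R_c·A = 3.176499·10.4656·462.0000 = 15358.771 mm³

Volume = 15358.771 mm³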